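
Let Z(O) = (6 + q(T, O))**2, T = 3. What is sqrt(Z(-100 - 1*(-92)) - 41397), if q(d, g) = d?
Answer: 2*I*sqrt(10329) ≈ 203.26*I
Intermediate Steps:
Z(O) = 81 (Z(O) = (6 + 3)**2 = 9**2 = 81)
sqrt(Z(-100 - 1*(-92)) - 41397) = sqrt(81 - 41397) = sqrt(-41316) = 2*I*sqrt(10329)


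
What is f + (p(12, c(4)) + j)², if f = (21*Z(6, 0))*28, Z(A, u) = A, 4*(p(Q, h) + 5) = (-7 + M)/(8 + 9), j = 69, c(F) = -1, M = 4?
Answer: 35227273/4624 ≈ 7618.4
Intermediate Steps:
p(Q, h) = -343/68 (p(Q, h) = -5 + ((-7 + 4)/(8 + 9))/4 = -5 + (-3/17)/4 = -5 + (-3*1/17)/4 = -5 + (¼)*(-3/17) = -5 - 3/68 = -343/68)
f = 3528 (f = (21*6)*28 = 126*28 = 3528)
f + (p(12, c(4)) + j)² = 3528 + (-343/68 + 69)² = 3528 + (4349/68)² = 3528 + 18913801/4624 = 35227273/4624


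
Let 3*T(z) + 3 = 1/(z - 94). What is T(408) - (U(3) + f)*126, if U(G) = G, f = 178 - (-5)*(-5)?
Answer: -18516893/942 ≈ -19657.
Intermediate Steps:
T(z) = -1 + 1/(3*(-94 + z)) (T(z) = -1 + 1/(3*(z - 94)) = -1 + 1/(3*(-94 + z)))
f = 153 (f = 178 - 1*25 = 178 - 25 = 153)
T(408) - (U(3) + f)*126 = (283/3 - 1*408)/(-94 + 408) - (3 + 153)*126 = (283/3 - 408)/314 - 156*126 = (1/314)*(-941/3) - 1*19656 = -941/942 - 19656 = -18516893/942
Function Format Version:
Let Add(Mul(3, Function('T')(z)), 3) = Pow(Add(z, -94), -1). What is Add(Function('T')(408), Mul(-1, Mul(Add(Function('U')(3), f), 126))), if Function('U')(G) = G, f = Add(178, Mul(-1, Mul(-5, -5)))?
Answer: Rational(-18516893, 942) ≈ -19657.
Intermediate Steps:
Function('T')(z) = Add(-1, Mul(Rational(1, 3), Pow(Add(-94, z), -1))) (Function('T')(z) = Add(-1, Mul(Rational(1, 3), Pow(Add(z, -94), -1))) = Add(-1, Mul(Rational(1, 3), Pow(Add(-94, z), -1))))
f = 153 (f = Add(178, Mul(-1, 25)) = Add(178, -25) = 153)
Add(Function('T')(408), Mul(-1, Mul(Add(Function('U')(3), f), 126))) = Add(Mul(Pow(Add(-94, 408), -1), Add(Rational(283, 3), Mul(-1, 408))), Mul(-1, Mul(Add(3, 153), 126))) = Add(Mul(Pow(314, -1), Add(Rational(283, 3), -408)), Mul(-1, Mul(156, 126))) = Add(Mul(Rational(1, 314), Rational(-941, 3)), Mul(-1, 19656)) = Add(Rational(-941, 942), -19656) = Rational(-18516893, 942)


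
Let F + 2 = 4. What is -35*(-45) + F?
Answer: 1577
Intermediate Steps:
F = 2 (F = -2 + 4 = 2)
-35*(-45) + F = -35*(-45) + 2 = 1575 + 2 = 1577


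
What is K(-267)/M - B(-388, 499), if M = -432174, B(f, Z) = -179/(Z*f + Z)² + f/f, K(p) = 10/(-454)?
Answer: -1219512441345883325/1219512509353776654 ≈ -1.0000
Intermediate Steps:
K(p) = -5/227 (K(p) = 10*(-1/454) = -5/227)
B(f, Z) = 1 - 179/(Z + Z*f)² (B(f, Z) = -179/(Z + Z*f)² + 1 = 1 - 179/(Z + Z*f)²)
K(-267)/M - B(-388, 499) = -5/227/(-432174) - (1 - 179/(499²*(1 - 388)²)) = -5/227*(-1/432174) - (1 - 179*1/249001/(-387)²) = 5/98103498 - (1 - 179*1/249001*1/149769) = 5/98103498 - (1 - 179/37292630769) = 5/98103498 - 1*37292630590/37292630769 = 5/98103498 - 37292630590/37292630769 = -1219512441345883325/1219512509353776654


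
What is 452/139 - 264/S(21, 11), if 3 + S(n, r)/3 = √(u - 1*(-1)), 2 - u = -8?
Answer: -17896/139 - 44*√11 ≈ -274.68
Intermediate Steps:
u = 10 (u = 2 - 1*(-8) = 2 + 8 = 10)
S(n, r) = -9 + 3*√11 (S(n, r) = -9 + 3*√(10 - 1*(-1)) = -9 + 3*√(10 + 1) = -9 + 3*√11)
452/139 - 264/S(21, 11) = 452/139 - 264/(-9 + 3*√11)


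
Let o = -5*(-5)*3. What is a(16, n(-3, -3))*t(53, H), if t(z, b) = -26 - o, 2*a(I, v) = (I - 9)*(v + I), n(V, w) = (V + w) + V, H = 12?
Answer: -4949/2 ≈ -2474.5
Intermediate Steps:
o = 75 (o = 25*3 = 75)
n(V, w) = w + 2*V
a(I, v) = (-9 + I)*(I + v)/2 (a(I, v) = ((I - 9)*(v + I))/2 = ((-9 + I)*(I + v))/2 = (-9 + I)*(I + v)/2)
t(z, b) = -101 (t(z, b) = -26 - 1*75 = -26 - 75 = -101)
a(16, n(-3, -3))*t(53, H) = ((½)*16² - 9/2*16 - 9*(-3 + 2*(-3))/2 + (½)*16*(-3 + 2*(-3)))*(-101) = ((½)*256 - 72 - 9*(-3 - 6)/2 + (½)*16*(-3 - 6))*(-101) = (128 - 72 - 9/2*(-9) + (½)*16*(-9))*(-101) = (128 - 72 + 81/2 - 72)*(-101) = (49/2)*(-101) = -4949/2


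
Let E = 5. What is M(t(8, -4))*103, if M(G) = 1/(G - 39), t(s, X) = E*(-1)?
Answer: -103/44 ≈ -2.3409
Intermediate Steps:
t(s, X) = -5 (t(s, X) = 5*(-1) = -5)
M(G) = 1/(-39 + G)
M(t(8, -4))*103 = 103/(-39 - 5) = 103/(-44) = -1/44*103 = -103/44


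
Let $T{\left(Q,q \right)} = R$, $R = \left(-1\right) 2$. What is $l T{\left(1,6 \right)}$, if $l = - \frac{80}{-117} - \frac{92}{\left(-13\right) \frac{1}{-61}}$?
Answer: $\frac{100856}{117} \approx 862.02$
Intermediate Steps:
$l = - \frac{50428}{117}$ ($l = \left(-80\right) \left(- \frac{1}{117}\right) - \frac{92}{\left(-13\right) \left(- \frac{1}{61}\right)} = \frac{80}{117} - \frac{92}{\frac{13}{61}} = \frac{80}{117} - \frac{5612}{13} = - \frac{50428}{117} \approx -431.01$)
$R = -2$
$T{\left(Q,q \right)} = -2$
$l T{\left(1,6 \right)} = \left(- \frac{50428}{117}\right) \left(-2\right) = \frac{100856}{117}$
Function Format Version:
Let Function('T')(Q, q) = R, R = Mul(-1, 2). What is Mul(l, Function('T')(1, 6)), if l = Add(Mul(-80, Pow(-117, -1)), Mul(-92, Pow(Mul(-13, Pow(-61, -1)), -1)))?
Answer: Rational(100856, 117) ≈ 862.02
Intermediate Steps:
l = Rational(-50428, 117) (l = Add(Mul(-80, Rational(-1, 117)), Mul(-92, Pow(Mul(-13, Rational(-1, 61)), -1))) = Add(Rational(80, 117), Mul(-92, Pow(Rational(13, 61), -1))) = Add(Rational(80, 117), Mul(-92, Rational(61, 13))) = Add(Rational(80, 117), Rational(-5612, 13)) = Rational(-50428, 117) ≈ -431.01)
R = -2
Function('T')(Q, q) = -2
Mul(l, Function('T')(1, 6)) = Mul(Rational(-50428, 117), -2) = Rational(100856, 117)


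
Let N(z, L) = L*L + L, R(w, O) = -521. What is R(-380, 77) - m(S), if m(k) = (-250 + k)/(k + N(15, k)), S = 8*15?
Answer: -762731/1464 ≈ -520.99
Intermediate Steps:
N(z, L) = L + L² (N(z, L) = L² + L = L + L²)
S = 120
m(k) = (-250 + k)/(k + k*(1 + k))
R(-380, 77) - m(S) = -521 - (-250 + 120)/(120*(2 + 120)) = -521 - (-130)/(120*122) = -521 - 1*(-13/1464) = -521 + 13/1464 = -762731/1464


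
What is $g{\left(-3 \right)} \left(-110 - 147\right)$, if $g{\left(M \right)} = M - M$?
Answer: $0$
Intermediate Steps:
$g{\left(M \right)} = 0$
$g{\left(-3 \right)} \left(-110 - 147\right) = 0 \left(-110 - 147\right) = 0 \left(-257\right) = 0$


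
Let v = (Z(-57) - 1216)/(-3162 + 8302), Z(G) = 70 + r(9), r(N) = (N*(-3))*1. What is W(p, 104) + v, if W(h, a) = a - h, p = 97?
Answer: 34807/5140 ≈ 6.7718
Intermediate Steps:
r(N) = -3*N (r(N) = -3*N*1 = -3*N)
Z(G) = 43 (Z(G) = 70 - 3*9 = 70 - 27 = 43)
v = -1173/5140 (v = (43 - 1216)/(-3162 + 8302) = -1173/5140 ≈ -0.22821)
W(p, 104) + v = (104 - 1*97) - 1173/5140 = (104 - 97) - 1173/5140 = 7 - 1173/5140 = 34807/5140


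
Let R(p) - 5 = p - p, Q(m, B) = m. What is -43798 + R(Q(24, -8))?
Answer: -43793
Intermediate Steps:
R(p) = 5 (R(p) = 5 + (p - p) = 5 + 0 = 5)
-43798 + R(Q(24, -8)) = -43798 + 5 = -43793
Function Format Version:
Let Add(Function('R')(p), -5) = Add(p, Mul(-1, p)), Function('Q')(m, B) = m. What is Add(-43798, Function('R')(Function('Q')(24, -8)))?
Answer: -43793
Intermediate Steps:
Function('R')(p) = 5 (Function('R')(p) = Add(5, Add(p, Mul(-1, p))) = Add(5, 0) = 5)
Add(-43798, Function('R')(Function('Q')(24, -8))) = Add(-43798, 5) = -43793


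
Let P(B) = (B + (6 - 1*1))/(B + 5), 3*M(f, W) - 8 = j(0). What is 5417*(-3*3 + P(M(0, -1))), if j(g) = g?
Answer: -43336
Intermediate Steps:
M(f, W) = 8/3 (M(f, W) = 8/3 + (1/3)*0 = 8/3 + 0 = 8/3)
P(B) = 1 (P(B) = (B + (6 - 1))/(5 + B) = (B + 5)/(5 + B) = (5 + B)/(5 + B) = 1)
5417*(-3*3 + P(M(0, -1))) = 5417*(-3*3 + 1) = 5417*(-9 + 1) = 5417*(-8) = -43336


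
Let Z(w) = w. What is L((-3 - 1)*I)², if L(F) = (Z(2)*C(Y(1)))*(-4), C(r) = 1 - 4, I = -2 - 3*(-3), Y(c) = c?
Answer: 576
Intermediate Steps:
I = 7 (I = -2 + 9 = 7)
C(r) = -3
L(F) = 24 (L(F) = (2*(-3))*(-4) = -6*(-4) = 24)
L((-3 - 1)*I)² = 24² = 576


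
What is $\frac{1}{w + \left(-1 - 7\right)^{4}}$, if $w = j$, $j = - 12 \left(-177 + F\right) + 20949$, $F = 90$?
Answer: $\frac{1}{26089} \approx 3.833 \cdot 10^{-5}$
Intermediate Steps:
$j = 21993$ ($j = - 12 \left(-177 + 90\right) + 20949 = \left(-12\right) \left(-87\right) + 20949 = 1044 + 20949 = 21993$)
$w = 21993$
$\frac{1}{w + \left(-1 - 7\right)^{4}} = \frac{1}{21993 + \left(-1 - 7\right)^{4}} = \frac{1}{21993 + \left(-8\right)^{4}} = \frac{1}{21993 + 4096} = \frac{1}{26089}$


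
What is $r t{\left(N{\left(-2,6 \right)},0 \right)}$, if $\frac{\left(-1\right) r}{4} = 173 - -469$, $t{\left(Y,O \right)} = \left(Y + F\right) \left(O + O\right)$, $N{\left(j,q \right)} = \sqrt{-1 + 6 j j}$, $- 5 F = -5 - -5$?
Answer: $0$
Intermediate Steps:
$F = 0$ ($F = - \frac{-5 - -5}{5} = - \frac{-5 + 5}{5} = \left(- \frac{1}{5}\right) 0 = 0$)
$N{\left(j,q \right)} = \sqrt{-1 + 6 j^{2}}$
$t{\left(Y,O \right)} = 2 O Y$ ($t{\left(Y,O \right)} = \left(Y + 0\right) \left(O + O\right) = Y 2 O = 2 O Y$)
$r = -2568$ ($r = - 4 \left(173 - -469\right) = - 4 \left(173 + 469\right) = \left(-4\right) 642 = -2568$)
$r t{\left(N{\left(-2,6 \right)},0 \right)} = - 2568 \cdot 2 \cdot 0 \sqrt{-1 + 6 \left(-2\right)^{2}} = - 2568 \cdot 2 \cdot 0 \sqrt{-1 + 6 \cdot 4} = - 2568 \cdot 2 \cdot 0 \sqrt{-1 + 24} = - 2568 \cdot 2 \cdot 0 \sqrt{23} = \left(-2568\right) 0 = 0$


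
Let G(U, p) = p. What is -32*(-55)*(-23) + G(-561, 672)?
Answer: -39808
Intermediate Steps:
-32*(-55)*(-23) + G(-561, 672) = -32*(-55)*(-23) + 672 = 1760*(-23) + 672 = -40480 + 672 = -39808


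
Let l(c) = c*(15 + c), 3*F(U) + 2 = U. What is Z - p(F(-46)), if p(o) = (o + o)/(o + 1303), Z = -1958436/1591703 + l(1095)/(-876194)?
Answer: -211531840937947/81586476175347 ≈ -2.5927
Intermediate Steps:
F(U) = -⅔ + U/3
Z = -1825302641967/697320309191 (Z = -1958436/1591703 + (1095*(15 + 1095))/(-876194) = -1958436*1/1591703 + (1095*1110)*(-1/876194) = -1958436/1591703 + 1215450*(-1/876194) = -1958436/1591703 - 607725/438097 = -1825302641967/697320309191 ≈ -2.6176)
p(o) = 2*o/(1303 + o) (p(o) = (2*o)/(1303 + o) = 2*o/(1303 + o))
Z - p(F(-46)) = -1825302641967/697320309191 - 2*(-⅔ + (⅓)*(-46))/(1303 + (-⅔ + (⅓)*(-46))) = -1825302641967/697320309191 - 2*(-⅔ - 46/3)/(1303 + (-⅔ - 46/3)) = -1825302641967/697320309191 - 2*(-16)/(1303 - 16) = -1825302641967/697320309191 - 2*(-16)/1287 = -1825302641967/697320309191 - 1*(-32/1287) = -1825302641967/697320309191 + 32/1287 = -211531840937947/81586476175347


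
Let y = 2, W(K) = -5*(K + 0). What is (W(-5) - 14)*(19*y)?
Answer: 418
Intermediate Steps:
W(K) = -5*K
(W(-5) - 14)*(19*y) = (-5*(-5) - 14)*(19*2) = (25 - 14)*38 = 11*38 = 418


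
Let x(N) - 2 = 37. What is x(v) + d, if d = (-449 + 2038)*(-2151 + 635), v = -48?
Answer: -2408885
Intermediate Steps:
d = -2408924 (d = 1589*(-1516) = -2408924)
x(N) = 39 (x(N) = 2 + 37 = 39)
x(v) + d = 39 - 2408924 = -2408885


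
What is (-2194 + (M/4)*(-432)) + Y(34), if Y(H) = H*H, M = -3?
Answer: -714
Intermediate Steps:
Y(H) = H²
(-2194 + (M/4)*(-432)) + Y(34) = (-2194 - 3/4*(-432)) + 34² = (-2194 - 3*¼*(-432)) + 1156 = (-2194 - ¾*(-432)) + 1156 = (-2194 + 324) + 1156 = -1870 + 1156 = -714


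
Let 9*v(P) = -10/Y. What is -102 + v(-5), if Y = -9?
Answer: -8252/81 ≈ -101.88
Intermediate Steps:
v(P) = 10/81 (v(P) = (-10/(-9))/9 = (-10*(-1/9))/9 = (1/9)*(10/9) = 10/81)
-102 + v(-5) = -102 + 10/81 = -8252/81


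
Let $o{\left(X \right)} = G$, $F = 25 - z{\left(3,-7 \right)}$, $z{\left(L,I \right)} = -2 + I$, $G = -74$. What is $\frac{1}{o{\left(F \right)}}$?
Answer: $- \frac{1}{74} \approx -0.013514$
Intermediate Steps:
$F = 34$ ($F = 25 - \left(-2 - 7\right) = 25 - -9 = 25 + 9 = 34$)
$o{\left(X \right)} = -74$
$\frac{1}{o{\left(F \right)}} = \frac{1}{-74} = - \frac{1}{74}$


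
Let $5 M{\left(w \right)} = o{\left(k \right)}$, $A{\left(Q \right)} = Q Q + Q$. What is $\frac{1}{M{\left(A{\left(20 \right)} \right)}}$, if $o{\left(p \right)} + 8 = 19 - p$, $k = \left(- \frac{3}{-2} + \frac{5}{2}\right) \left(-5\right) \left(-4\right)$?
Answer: $- \frac{5}{69} \approx -0.072464$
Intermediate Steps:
$A{\left(Q \right)} = Q + Q^{2}$ ($A{\left(Q \right)} = Q^{2} + Q = Q + Q^{2}$)
$k = 80$ ($k = \left(\left(-3\right) \left(- \frac{1}{2}\right) + 5 \cdot \frac{1}{2}\right) \left(-5\right) \left(-4\right) = \left(\frac{3}{2} + \frac{5}{2}\right) \left(-5\right) \left(-4\right) = 4 \left(-5\right) \left(-4\right) = \left(-20\right) \left(-4\right) = 80$)
$o{\left(p \right)} = 11 - p$ ($o{\left(p \right)} = -8 - \left(-19 + p\right) = 11 - p$)
$M{\left(w \right)} = - \frac{69}{5}$ ($M{\left(w \right)} = \frac{11 - 80}{5} = \frac{1}{5} \left(-69\right) = - \frac{69}{5}$)
$\frac{1}{M{\left(A{\left(20 \right)} \right)}} = \frac{1}{- \frac{69}{5}} = - \frac{5}{69}$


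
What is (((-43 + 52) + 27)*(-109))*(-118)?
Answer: 463032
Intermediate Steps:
(((-43 + 52) + 27)*(-109))*(-118) = ((9 + 27)*(-109))*(-118) = (36*(-109))*(-118) = -3924*(-118) = 463032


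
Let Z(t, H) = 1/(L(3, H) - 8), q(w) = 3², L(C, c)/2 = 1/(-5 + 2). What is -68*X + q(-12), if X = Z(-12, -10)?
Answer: 219/13 ≈ 16.846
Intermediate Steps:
L(C, c) = -⅔ (L(C, c) = 2/(-5 + 2) = 2/(-3) = 2*(-⅓) = -⅔)
q(w) = 9
Z(t, H) = -3/26 (Z(t, H) = 1/(-⅔ - 8) = 1/(-26/3) = -3/26)
X = -3/26 ≈ -0.11538
-68*X + q(-12) = -68*(-3/26) + 9 = 102/13 + 9 = 219/13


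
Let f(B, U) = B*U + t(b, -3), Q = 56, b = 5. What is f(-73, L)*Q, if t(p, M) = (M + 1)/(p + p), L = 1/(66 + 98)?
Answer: -7406/205 ≈ -36.127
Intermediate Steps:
L = 1/164 ≈ 0.0060976
t(p, M) = (1 + M)/(2*p) (t(p, M) = (1 + M)/((2*p)) = (1 + M)*(1/(2*p)) = (1 + M)/(2*p))
f(B, U) = -⅕ + B*U (f(B, U) = B*U + (½)*(1 - 3)/5 = B*U + (½)*(⅕)*(-2) = B*U - ⅕ = -⅕ + B*U)
f(-73, L)*Q = (-⅕ - 73*1/164)*56 = (-⅕ - 73/164)*56 = -529/820*56 = -7406/205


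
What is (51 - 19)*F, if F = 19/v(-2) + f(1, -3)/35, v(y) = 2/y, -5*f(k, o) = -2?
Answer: -106336/175 ≈ -607.63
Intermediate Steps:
f(k, o) = ⅖ (f(k, o) = -⅕*(-2) = ⅖)
F = -3323/175 (F = 19/((2/(-2))) + (⅖)/35 = 19/((2*(-½))) + (⅖)*(1/35) = 19/(-1) + 2/175 = 19*(-1) + 2/175 = -19 + 2/175 = -3323/175 ≈ -18.989)
(51 - 19)*F = (51 - 19)*(-3323/175) = 32*(-3323/175) = -106336/175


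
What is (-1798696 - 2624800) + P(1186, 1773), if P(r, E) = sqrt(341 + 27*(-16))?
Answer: -4423496 + I*sqrt(91) ≈ -4.4235e+6 + 9.5394*I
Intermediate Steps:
P(r, E) = I*sqrt(91) (P(r, E) = sqrt(341 - 432) = sqrt(-91) = I*sqrt(91))
(-1798696 - 2624800) + P(1186, 1773) = (-1798696 - 2624800) + I*sqrt(91) = -4423496 + I*sqrt(91)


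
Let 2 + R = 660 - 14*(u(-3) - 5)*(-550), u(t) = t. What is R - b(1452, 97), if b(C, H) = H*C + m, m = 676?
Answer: -202462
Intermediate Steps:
b(C, H) = 676 + C*H (b(C, H) = H*C + 676 = C*H + 676 = 676 + C*H)
R = -60942 (R = -2 + (660 - 14*(-3 - 5)*(-550)) = -2 + (660 - 14*(-8)*(-550)) = -2 + (660 + 112*(-550)) = -2 + (660 - 61600) = -2 - 60940 = -60942)
R - b(1452, 97) = -60942 - (676 + 1452*97) = -60942 - (676 + 140844) = -60942 - 1*141520 = -60942 - 141520 = -202462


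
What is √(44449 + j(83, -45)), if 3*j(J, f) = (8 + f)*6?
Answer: 25*√71 ≈ 210.65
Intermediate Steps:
j(J, f) = 16 + 2*f (j(J, f) = ((8 + f)*6)/3 = (48 + 6*f)/3 = 16 + 2*f)
√(44449 + j(83, -45)) = √(44449 + (16 + 2*(-45))) = √(44449 + (16 - 90)) = √(44449 - 74) = √44375 = 25*√71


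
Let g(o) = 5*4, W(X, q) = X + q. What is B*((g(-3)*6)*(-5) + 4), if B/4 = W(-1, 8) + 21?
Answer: -66752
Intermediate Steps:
g(o) = 20
B = 112 (B = 4*((-1 + 8) + 21) = 4*(7 + 21) = 4*28 = 112)
B*((g(-3)*6)*(-5) + 4) = 112*((20*6)*(-5) + 4) = 112*(120*(-5) + 4) = 112*(-600 + 4) = 112*(-596) = -66752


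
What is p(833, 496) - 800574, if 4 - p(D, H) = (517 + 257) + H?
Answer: -801840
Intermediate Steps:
p(D, H) = -770 - H (p(D, H) = 4 - ((517 + 257) + H) = 4 - (774 + H) = 4 + (-774 - H) = -770 - H)
p(833, 496) - 800574 = (-770 - 1*496) - 800574 = (-770 - 496) - 800574 = -1266 - 800574 = -801840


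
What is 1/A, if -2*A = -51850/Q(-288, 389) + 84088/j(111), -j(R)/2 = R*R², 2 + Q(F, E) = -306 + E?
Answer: 4102893/1313242091 ≈ 0.0031242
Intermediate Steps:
Q(F, E) = -308 + E (Q(F, E) = -2 + (-306 + E) = -308 + E)
j(R) = -2*R³ (j(R) = -2*R*R² = -2*R³)
A = 1313242091/4102893 (A = -(-51850/(-308 + 389) + 84088/((-2*111³)))/2 = -(-51850/81 + 84088/((-2*1367631)))/2 = -(-51850*1/81 + 84088/(-2735262))/2 = -(-51850/81 + 84088*(-1/2735262))/2 = -(-51850/81 - 42044/1367631)/2 = -½*(-2626484182/4102893) = 1313242091/4102893 ≈ 320.08)
1/A = 1/(1313242091/4102893) = 4102893/1313242091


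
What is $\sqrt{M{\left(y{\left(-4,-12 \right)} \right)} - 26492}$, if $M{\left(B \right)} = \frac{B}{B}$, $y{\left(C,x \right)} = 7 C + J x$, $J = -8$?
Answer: $i \sqrt{26491} \approx 162.76 i$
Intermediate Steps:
$y{\left(C,x \right)} = - 8 x + 7 C$ ($y{\left(C,x \right)} = 7 C - 8 x = - 8 x + 7 C$)
$M{\left(B \right)} = 1$
$\sqrt{M{\left(y{\left(-4,-12 \right)} \right)} - 26492} = \sqrt{1 - 26492} = \sqrt{-26491} = i \sqrt{26491}$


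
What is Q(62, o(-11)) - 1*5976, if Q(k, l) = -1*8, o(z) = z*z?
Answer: -5984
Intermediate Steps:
o(z) = z²
Q(k, l) = -8
Q(62, o(-11)) - 1*5976 = -8 - 1*5976 = -8 - 5976 = -5984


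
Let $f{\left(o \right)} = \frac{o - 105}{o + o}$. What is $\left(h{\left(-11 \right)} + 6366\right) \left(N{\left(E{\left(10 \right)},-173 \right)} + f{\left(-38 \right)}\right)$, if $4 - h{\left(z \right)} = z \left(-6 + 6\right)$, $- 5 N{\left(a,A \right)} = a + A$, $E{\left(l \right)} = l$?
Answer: $\frac{8346611}{38} \approx 2.1965 \cdot 10^{5}$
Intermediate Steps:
$N{\left(a,A \right)} = - \frac{A}{5} - \frac{a}{5}$ ($N{\left(a,A \right)} = - \frac{a + A}{5} = - \frac{A + a}{5} = - \frac{A}{5} - \frac{a}{5}$)
$h{\left(z \right)} = 4$ ($h{\left(z \right)} = 4 - z \left(-6 + 6\right) = 4 - z 0 = 4 - 0 = 4 + 0 = 4$)
$f{\left(o \right)} = \frac{-105 + o}{2 o}$
$\left(h{\left(-11 \right)} + 6366\right) \left(N{\left(E{\left(10 \right)},-173 \right)} + f{\left(-38 \right)}\right) = \left(4 + 6366\right) \left(\left(\left(- \frac{1}{5}\right) \left(-173\right) - 2\right) + \frac{-105 - 38}{2 \left(-38\right)}\right) = 6370 \left(\left(\frac{173}{5} - 2\right) + \frac{1}{2} \left(- \frac{1}{38}\right) \left(-143\right)\right) = 6370 \left(\frac{163}{5} + \frac{143}{76}\right) = 6370 \cdot \frac{13103}{380} = \frac{8346611}{38}$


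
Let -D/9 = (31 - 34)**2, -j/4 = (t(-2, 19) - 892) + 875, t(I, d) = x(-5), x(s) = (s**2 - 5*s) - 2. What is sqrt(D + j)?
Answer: I*sqrt(205) ≈ 14.318*I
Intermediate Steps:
x(s) = -2 + s**2 - 5*s
t(I, d) = 48 (t(I, d) = -2 + (-5)**2 - 5*(-5) = -2 + 25 + 25 = 48)
j = -124 (j = -4*((48 - 892) + 875) = -4*(-844 + 875) = -4*31 = -124)
D = -81 (D = -9*(31 - 34)**2 = -9*(-3)**2 = -9*9 = -81)
sqrt(D + j) = sqrt(-81 - 124) = sqrt(-205) = I*sqrt(205)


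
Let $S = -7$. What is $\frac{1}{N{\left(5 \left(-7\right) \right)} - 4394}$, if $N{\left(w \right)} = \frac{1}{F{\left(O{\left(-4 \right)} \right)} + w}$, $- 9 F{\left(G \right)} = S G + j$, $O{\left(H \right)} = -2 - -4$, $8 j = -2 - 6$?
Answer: $- \frac{100}{439403} \approx -0.00022758$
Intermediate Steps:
$j = -1$ ($j = \frac{-2 - 6}{8} = \frac{1}{8} \left(-8\right) = -1$)
$O{\left(H \right)} = 2$ ($O{\left(H \right)} = -2 + 4 = 2$)
$F{\left(G \right)} = \frac{1}{9} + \frac{7 G}{9}$ ($F{\left(G \right)} = - \frac{- 7 G - 1}{9} = - \frac{-1 - 7 G}{9} = \frac{1}{9} + \frac{7 G}{9}$)
$N{\left(w \right)} = \frac{1}{\frac{5}{3} + w}$ ($N{\left(w \right)} = \frac{1}{\left(\frac{1}{9} + \frac{7}{9} \cdot 2\right) + w} = \frac{1}{\left(\frac{1}{9} + \frac{14}{9}\right) + w} = \frac{1}{\frac{5}{3} + w}$)
$\frac{1}{N{\left(5 \left(-7\right) \right)} - 4394} = \frac{1}{\frac{3}{5 + 3 \cdot 5 \left(-7\right)} - 4394} = \frac{1}{\frac{3}{5 + 3 \left(-35\right)} - 4394} = \frac{1}{\frac{3}{5 - 105} - 4394} = \frac{1}{\frac{3}{-100} - 4394} = \frac{1}{3 \left(- \frac{1}{100}\right) - 4394} = \frac{1}{- \frac{3}{100} - 4394} = \frac{1}{- \frac{439403}{100}} = - \frac{100}{439403}$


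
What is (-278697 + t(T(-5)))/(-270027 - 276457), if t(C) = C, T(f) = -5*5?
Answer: 139361/273242 ≈ 0.51003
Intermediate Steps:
T(f) = -25
(-278697 + t(T(-5)))/(-270027 - 276457) = (-278697 - 25)/(-270027 - 276457) = -278722/(-546484) = -278722*(-1/546484) = 139361/273242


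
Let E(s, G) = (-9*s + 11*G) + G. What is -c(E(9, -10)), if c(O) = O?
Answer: 201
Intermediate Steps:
E(s, G) = -9*s + 12*G
-c(E(9, -10)) = -(-9*9 + 12*(-10)) = -(-81 - 120) = -1*(-201) = 201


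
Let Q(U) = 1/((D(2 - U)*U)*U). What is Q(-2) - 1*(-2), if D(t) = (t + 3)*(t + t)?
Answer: 449/224 ≈ 2.0045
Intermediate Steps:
D(t) = 2*t*(3 + t) (D(t) = (3 + t)*(2*t) = 2*t*(3 + t))
Q(U) = 1/(2*U²*(2 - U)*(5 - U)) (Q(U) = 1/(((2*(2 - U)*(3 + (2 - U)))*U)*U) = 1/(((2*(2 - U)*(5 - U))*U)*U) = 1/((2*U*(2 - U)*(5 - U))*U) = 1/(2*U²*(2 - U)*(5 - U)))
Q(-2) - 1*(-2) = (½)/((-2)²*(-5 - 2)*(-2 - 2)) - 1*(-2) = (½)*(¼)/(-7*(-4)) + 2 = (½)*(¼)*(-⅐)*(-¼) + 2 = 1/224 + 2 = 449/224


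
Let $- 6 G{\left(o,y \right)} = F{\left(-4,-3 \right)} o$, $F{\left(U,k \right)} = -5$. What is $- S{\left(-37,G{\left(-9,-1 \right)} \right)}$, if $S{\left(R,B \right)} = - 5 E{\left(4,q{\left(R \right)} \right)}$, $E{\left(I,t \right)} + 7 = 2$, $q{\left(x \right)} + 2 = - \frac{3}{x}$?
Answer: $-25$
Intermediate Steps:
$q{\left(x \right)} = -2 - \frac{3}{x}$
$E{\left(I,t \right)} = -5$ ($E{\left(I,t \right)} = -7 + 2 = -5$)
$G{\left(o,y \right)} = \frac{5 o}{6}$ ($G{\left(o,y \right)} = - \frac{\left(-5\right) o}{6} = \frac{5 o}{6}$)
$S{\left(R,B \right)} = 25$ ($S{\left(R,B \right)} = \left(-5\right) \left(-5\right) = 25$)
$- S{\left(-37,G{\left(-9,-1 \right)} \right)} = \left(-1\right) 25 = -25$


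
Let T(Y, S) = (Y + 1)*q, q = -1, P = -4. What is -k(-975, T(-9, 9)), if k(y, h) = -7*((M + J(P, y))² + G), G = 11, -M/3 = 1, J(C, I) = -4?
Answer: 420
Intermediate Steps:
M = -3 (M = -3*1 = -3)
T(Y, S) = -1 - Y (T(Y, S) = (Y + 1)*(-1) = (1 + Y)*(-1) = -1 - Y)
k(y, h) = -420 (k(y, h) = -7*((-3 - 4)² + 11) = -7*((-7)² + 11) = -7*(49 + 11) = -7*60 = -420)
-k(-975, T(-9, 9)) = -1*(-420) = 420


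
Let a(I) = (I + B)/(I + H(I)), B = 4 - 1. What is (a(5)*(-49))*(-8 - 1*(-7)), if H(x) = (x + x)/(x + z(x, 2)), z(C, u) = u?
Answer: 2744/45 ≈ 60.978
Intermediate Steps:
B = 3
H(x) = 2*x/(2 + x) (H(x) = (x + x)/(x + 2) = (2*x)/(2 + x) = 2*x/(2 + x))
a(I) = (3 + I)/(I + 2*I/(2 + I)) (a(I) = (I + 3)/(I + 2*I/(2 + I)) = (3 + I)/(I + 2*I/(2 + I)))
(a(5)*(-49))*(-8 - 1*(-7)) = (((2 + 5)*(3 + 5)/(5*(4 + 5)))*(-49))*(-8 - 1*(-7)) = (((⅕)*7*8/9)*(-49))*(-8 + 7) = (((⅕)*(⅑)*7*8)*(-49))*(-1) = ((56/45)*(-49))*(-1) = -2744/45*(-1) = 2744/45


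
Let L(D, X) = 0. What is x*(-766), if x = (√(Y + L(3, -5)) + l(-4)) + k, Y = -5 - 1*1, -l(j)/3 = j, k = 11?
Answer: -17618 - 766*I*√6 ≈ -17618.0 - 1876.3*I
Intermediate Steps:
l(j) = -3*j
Y = -6 (Y = -5 - 1 = -6)
x = 23 + I*√6 (x = (√(-6 + 0) - 3*(-4)) + 11 = (√(-6) + 12) + 11 = (I*√6 + 12) + 11 = (12 + I*√6) + 11 = 23 + I*√6 ≈ 23.0 + 2.4495*I)
x*(-766) = (23 + I*√6)*(-766) = -17618 - 766*I*√6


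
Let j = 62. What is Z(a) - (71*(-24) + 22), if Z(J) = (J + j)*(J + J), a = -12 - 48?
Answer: 1442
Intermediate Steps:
a = -60
Z(J) = 2*J*(62 + J) (Z(J) = (J + 62)*(J + J) = (62 + J)*(2*J) = 2*J*(62 + J))
Z(a) - (71*(-24) + 22) = 2*(-60)*(62 - 60) - (71*(-24) + 22) = 2*(-60)*2 - (-1704 + 22) = -240 - 1*(-1682) = -240 + 1682 = 1442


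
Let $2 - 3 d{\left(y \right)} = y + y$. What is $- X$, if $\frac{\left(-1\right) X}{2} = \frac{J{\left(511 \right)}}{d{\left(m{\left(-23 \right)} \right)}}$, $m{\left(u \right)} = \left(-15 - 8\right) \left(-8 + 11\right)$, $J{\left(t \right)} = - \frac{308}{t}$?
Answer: $- \frac{66}{2555} \approx -0.025832$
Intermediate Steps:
$m{\left(u \right)} = -69$ ($m{\left(u \right)} = \left(-23\right) 3 = -69$)
$d{\left(y \right)} = \frac{2}{3} - \frac{2 y}{3}$ ($d{\left(y \right)} = \frac{2}{3} - \frac{y + y}{3} = \frac{2}{3} - \frac{2 y}{3}$)
$X = \frac{66}{2555}$ ($X = - 2 \frac{\left(-308\right) \frac{1}{511}}{\frac{2}{3} - -46} = - 2 \frac{\left(-308\right) \frac{1}{511}}{\frac{2}{3} + 46} = - 2 \left(- \frac{44}{73 \cdot \frac{140}{3}}\right) = - 2 \left(\left(- \frac{44}{73}\right) \frac{3}{140}\right) = \left(-2\right) \left(- \frac{33}{2555}\right) = \frac{66}{2555} \approx 0.025832$)
$- X = \left(-1\right) \frac{66}{2555} = - \frac{66}{2555}$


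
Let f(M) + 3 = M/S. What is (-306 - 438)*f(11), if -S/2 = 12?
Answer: 2573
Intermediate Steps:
S = -24 (S = -2*12 = -24)
f(M) = -3 - M/24 (f(M) = -3 + M/(-24) = -3 + M*(-1/24) = -3 - M/24)
(-306 - 438)*f(11) = (-306 - 438)*(-3 - 1/24*11) = -744*(-3 - 11/24) = -744*(-83/24) = 2573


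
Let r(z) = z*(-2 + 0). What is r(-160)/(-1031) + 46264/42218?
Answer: 17094212/21763379 ≈ 0.78546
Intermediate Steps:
r(z) = -2*z (r(z) = z*(-2) = -2*z)
r(-160)/(-1031) + 46264/42218 = -2*(-160)/(-1031) + 46264/42218 = 320*(-1/1031) + 46264*(1/42218) = -320/1031 + 23132/21109 = 17094212/21763379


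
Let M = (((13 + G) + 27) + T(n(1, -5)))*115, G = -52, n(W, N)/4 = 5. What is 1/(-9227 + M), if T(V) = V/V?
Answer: -1/10492 ≈ -9.5311e-5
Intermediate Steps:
n(W, N) = 20 (n(W, N) = 4*5 = 20)
T(V) = 1
M = -1265 (M = (((13 - 52) + 27) + 1)*115 = ((-39 + 27) + 1)*115 = (-12 + 1)*115 = -11*115 = -1265)
1/(-9227 + M) = 1/(-9227 - 1265) = 1/(-10492) = -1/10492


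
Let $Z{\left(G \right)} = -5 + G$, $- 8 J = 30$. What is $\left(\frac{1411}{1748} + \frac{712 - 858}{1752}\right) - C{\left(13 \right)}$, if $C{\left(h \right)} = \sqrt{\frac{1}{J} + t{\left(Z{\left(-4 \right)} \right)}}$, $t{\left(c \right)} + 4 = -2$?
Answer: $\frac{949}{1311} - \frac{i \sqrt{1410}}{15} \approx 0.72388 - 2.5033 i$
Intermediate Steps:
$J = - \frac{15}{4}$ ($J = \left(- \frac{1}{8}\right) 30 = - \frac{15}{4} \approx -3.75$)
$t{\left(c \right)} = -6$ ($t{\left(c \right)} = -4 - 2 = -6$)
$C{\left(h \right)} = \frac{i \sqrt{1410}}{15}$ ($C{\left(h \right)} = \sqrt{\frac{1}{- \frac{15}{4}} - 6} = \sqrt{- \frac{4}{15} - 6} = \sqrt{- \frac{94}{15}} = \frac{i \sqrt{1410}}{15}$)
$\left(\frac{1411}{1748} + \frac{712 - 858}{1752}\right) - C{\left(13 \right)} = \left(\frac{1411}{1748} + \frac{712 - 858}{1752}\right) - \frac{i \sqrt{1410}}{15} = \left(1411 \cdot \frac{1}{1748} + \left(712 - 858\right) \frac{1}{1752}\right) - \frac{i \sqrt{1410}}{15} = \left(\frac{1411}{1748} - \frac{1}{12}\right) - \frac{i \sqrt{1410}}{15} = \frac{949}{1311} - \frac{i \sqrt{1410}}{15}$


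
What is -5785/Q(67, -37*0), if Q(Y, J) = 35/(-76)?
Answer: 87932/7 ≈ 12562.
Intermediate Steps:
Q(Y, J) = -35/76 (Q(Y, J) = 35*(-1/76) = -35/76)
-5785/Q(67, -37*0) = -5785/(-35/76) = -5785*(-76/35) = 87932/7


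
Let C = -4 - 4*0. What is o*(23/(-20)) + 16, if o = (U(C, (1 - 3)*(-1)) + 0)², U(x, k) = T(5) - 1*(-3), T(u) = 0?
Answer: 113/20 ≈ 5.6500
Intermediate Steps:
C = -4 (C = -4 + 0 = -4)
U(x, k) = 3 (U(x, k) = 0 - 1*(-3) = 0 + 3 = 3)
o = 9 (o = (3 + 0)² = 3² = 9)
o*(23/(-20)) + 16 = 9*(23/(-20)) + 16 = 9*(23*(-1/20)) + 16 = 9*(-23/20) + 16 = -207/20 + 16 = 113/20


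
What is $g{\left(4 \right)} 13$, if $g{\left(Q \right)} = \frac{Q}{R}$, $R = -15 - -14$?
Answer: $-52$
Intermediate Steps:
$R = -1$ ($R = -15 + 14 = -1$)
$g{\left(Q \right)} = - Q$ ($g{\left(Q \right)} = \frac{Q}{-1} = Q \left(-1\right) = - Q$)
$g{\left(4 \right)} 13 = \left(-1\right) 4 \cdot 13 = \left(-4\right) 13 = -52$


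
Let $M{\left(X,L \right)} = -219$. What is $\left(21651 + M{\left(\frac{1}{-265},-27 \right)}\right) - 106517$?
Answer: $-85085$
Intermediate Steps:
$\left(21651 + M{\left(\frac{1}{-265},-27 \right)}\right) - 106517 = \left(21651 - 219\right) - 106517 = 21432 - 106517 = -85085$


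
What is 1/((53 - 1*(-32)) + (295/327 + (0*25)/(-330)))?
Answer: 327/28090 ≈ 0.011641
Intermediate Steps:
1/((53 - 1*(-32)) + (295/327 + (0*25)/(-330))) = 1/((53 + 32) + (295*(1/327) + 0*(-1/330))) = 1/(85 + (295/327 + 0)) = 1/(85 + 295/327) = 1/(28090/327) = 327/28090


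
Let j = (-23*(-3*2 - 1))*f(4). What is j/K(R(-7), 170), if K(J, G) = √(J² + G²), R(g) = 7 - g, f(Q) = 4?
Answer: 161*√7274/3637 ≈ 3.7755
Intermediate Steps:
j = 644 (j = -23*(-3*2 - 1)*4 = -23*(-6 - 1)*4 = -23*(-7)*4 = 161*4 = 644)
K(J, G) = √(G² + J²)
j/K(R(-7), 170) = 644/(√(170² + (7 - 1*(-7))²)) = 644/(√(28900 + (7 + 7)²)) = 644/(√(28900 + 14²)) = 644/(√(28900 + 196)) = 644/(√29096) = 644/((2*√7274)) = 644*(√7274/14548) = 161*√7274/3637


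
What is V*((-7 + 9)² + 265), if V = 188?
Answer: 50572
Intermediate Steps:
V*((-7 + 9)² + 265) = 188*((-7 + 9)² + 265) = 188*(2² + 265) = 188*(4 + 265) = 188*269 = 50572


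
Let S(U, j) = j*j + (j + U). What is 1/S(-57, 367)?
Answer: 1/134999 ≈ 7.4075e-6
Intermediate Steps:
S(U, j) = U + j + j² (S(U, j) = j² + (U + j) = U + j + j²)
1/S(-57, 367) = 1/(-57 + 367 + 367²) = 1/(-57 + 367 + 134689) = 1/134999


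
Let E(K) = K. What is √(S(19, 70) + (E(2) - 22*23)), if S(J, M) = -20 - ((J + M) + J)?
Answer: 2*I*√158 ≈ 25.14*I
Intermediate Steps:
S(J, M) = -20 - M - 2*J (S(J, M) = -20 - (M + 2*J) = -20 + (-M - 2*J) = -20 - M - 2*J)
√(S(19, 70) + (E(2) - 22*23)) = √((-20 - 1*70 - 2*19) + (2 - 22*23)) = √((-20 - 70 - 38) + (2 - 506)) = √(-128 - 504) = √(-632) = 2*I*√158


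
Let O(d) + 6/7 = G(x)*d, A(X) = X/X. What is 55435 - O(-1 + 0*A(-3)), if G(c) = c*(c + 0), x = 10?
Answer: 388751/7 ≈ 55536.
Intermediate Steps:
A(X) = 1
G(c) = c² (G(c) = c*c = c²)
O(d) = -6/7 + 100*d (O(d) = -6/7 + 10²*d = -6/7 + 100*d)
55435 - O(-1 + 0*A(-3)) = 55435 - (-6/7 + 100*(-1 + 0*1)) = 55435 - (-6/7 + 100*(-1 + 0)) = 55435 - (-6/7 + 100*(-1)) = 55435 - (-6/7 - 100) = 55435 - 1*(-706/7) = 55435 + 706/7 = 388751/7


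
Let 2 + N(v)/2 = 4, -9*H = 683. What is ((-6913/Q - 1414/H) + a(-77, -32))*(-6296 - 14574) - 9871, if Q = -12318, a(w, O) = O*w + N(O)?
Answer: -218396436517952/4206597 ≈ -5.1918e+7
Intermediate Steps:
H = -683/9 (H = -1/9*683 = -683/9 ≈ -75.889)
N(v) = 4 (N(v) = -4 + 2*4 = -4 + 8 = 4)
a(w, O) = 4 + O*w (a(w, O) = O*w + 4 = 4 + O*w)
((-6913/Q - 1414/H) + a(-77, -32))*(-6296 - 14574) - 9871 = ((-6913/(-12318) - 1414/(-683/9)) + (4 - 32*(-77)))*(-6296 - 14574) - 9871 = ((-6913*(-1/12318) - 1414*(-9/683)) + (4 + 2464))*(-20870) - 9871 = ((6913/12318 + 12726/683) + 2468)*(-20870) - 9871 = (161480447/8413194 + 2468)*(-20870) - 9871 = (20925243239/8413194)*(-20870) - 9871 = -218354913198965/4206597 - 9871 = -218396436517952/4206597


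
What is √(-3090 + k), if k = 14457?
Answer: 3*√1263 ≈ 106.62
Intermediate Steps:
√(-3090 + k) = √(-3090 + 14457) = √11367 = 3*√1263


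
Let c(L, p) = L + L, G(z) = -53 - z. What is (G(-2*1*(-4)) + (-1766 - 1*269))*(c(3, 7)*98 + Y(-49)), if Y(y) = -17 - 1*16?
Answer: -1163280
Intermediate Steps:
Y(y) = -33 (Y(y) = -17 - 16 = -33)
c(L, p) = 2*L
(G(-2*1*(-4)) + (-1766 - 1*269))*(c(3, 7)*98 + Y(-49)) = ((-53 - (-2*1)*(-4)) + (-1766 - 1*269))*((2*3)*98 - 33) = ((-53 - (-2)*(-4)) + (-1766 - 269))*(6*98 - 33) = ((-53 - 1*8) - 2035)*(588 - 33) = ((-53 - 8) - 2035)*555 = (-61 - 2035)*555 = -2096*555 = -1163280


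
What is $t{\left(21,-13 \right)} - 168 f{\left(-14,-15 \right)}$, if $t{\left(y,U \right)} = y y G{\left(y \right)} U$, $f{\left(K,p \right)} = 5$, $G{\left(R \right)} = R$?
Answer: $-121233$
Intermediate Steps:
$t{\left(y,U \right)} = U y^{3}$ ($t{\left(y,U \right)} = y y y U = y^{2} y U = y^{3} U = U y^{3}$)
$t{\left(21,-13 \right)} - 168 f{\left(-14,-15 \right)} = - 13 \cdot 21^{3} - 840 = \left(-13\right) 9261 - 840 = -120393 - 840 = -121233$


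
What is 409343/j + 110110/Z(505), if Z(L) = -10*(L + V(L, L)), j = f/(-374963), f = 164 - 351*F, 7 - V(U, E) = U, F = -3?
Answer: -153490393650/1217 ≈ -1.2612e+8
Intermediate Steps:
V(U, E) = 7 - U
f = 1217 (f = 164 - 351*(-3) = 164 + 1053 = 1217)
j = -1217/374963 (j = 1217/(-374963) = 1217*(-1/374963) = -1217/374963 ≈ -0.0032457)
Z(L) = -70 (Z(L) = -10*(L + (7 - L)) = -10*7 = -70)
409343/j + 110110/Z(505) = 409343/(-1217/374963) + 110110/(-70) = 409343*(-374963/1217) + 110110*(-1/70) = -153488479309/1217 - 1573 = -153490393650/1217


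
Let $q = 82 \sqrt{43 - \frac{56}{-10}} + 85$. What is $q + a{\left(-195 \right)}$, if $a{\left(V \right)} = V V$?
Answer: $38110 + \frac{738 \sqrt{15}}{5} \approx 38682.0$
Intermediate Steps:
$a{\left(V \right)} = V^{2}$
$q = 85 + \frac{738 \sqrt{15}}{5}$ ($q = 82 \sqrt{43 - - \frac{28}{5}} + 85 = 82 \sqrt{43 + \frac{28}{5}} + 85 = 82 \sqrt{\frac{243}{5}} + 85 = 82 \frac{9 \sqrt{15}}{5} + 85 = \frac{738 \sqrt{15}}{5} + 85 = 85 + \frac{738 \sqrt{15}}{5} \approx 656.65$)
$q + a{\left(-195 \right)} = \left(85 + \frac{738 \sqrt{15}}{5}\right) + \left(-195\right)^{2} = \left(85 + \frac{738 \sqrt{15}}{5}\right) + 38025 = 38110 + \frac{738 \sqrt{15}}{5}$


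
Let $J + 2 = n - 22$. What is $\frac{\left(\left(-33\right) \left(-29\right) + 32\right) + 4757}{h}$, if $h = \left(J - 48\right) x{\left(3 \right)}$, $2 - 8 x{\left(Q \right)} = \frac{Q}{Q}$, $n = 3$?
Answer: $- \frac{45968}{69} \approx -666.2$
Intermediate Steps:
$x{\left(Q \right)} = \frac{1}{8}$ ($x{\left(Q \right)} = \frac{1}{4} - \frac{Q \frac{1}{Q}}{8} = \frac{1}{4} - \frac{1}{8} = \frac{1}{8}$)
$J = -21$ ($J = -2 + \left(3 - 22\right) = -2 - 19 = -21$)
$h = - \frac{69}{8}$ ($h = \left(-21 - 48\right) \frac{1}{8} = \left(-69\right) \frac{1}{8} = - \frac{69}{8} \approx -8.625$)
$\frac{\left(\left(-33\right) \left(-29\right) + 32\right) + 4757}{h} = \frac{\left(\left(-33\right) \left(-29\right) + 32\right) + 4757}{- \frac{69}{8}} = \left(\left(957 + 32\right) + 4757\right) \left(- \frac{8}{69}\right) = \left(989 + 4757\right) \left(- \frac{8}{69}\right) = 5746 \left(- \frac{8}{69}\right) = - \frac{45968}{69}$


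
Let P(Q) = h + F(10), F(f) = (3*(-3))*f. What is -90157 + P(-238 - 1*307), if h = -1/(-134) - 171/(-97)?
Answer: -1173007495/12998 ≈ -90245.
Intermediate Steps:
h = 23011/12998 (h = -1*(-1/134) - 171*(-1/97) = 1/134 + 171/97 = 23011/12998 ≈ 1.7703)
F(f) = -9*f
P(Q) = -1146809/12998 (P(Q) = 23011/12998 - 9*10 = 23011/12998 - 90 = -1146809/12998)
-90157 + P(-238 - 1*307) = -90157 - 1146809/12998 = -1173007495/12998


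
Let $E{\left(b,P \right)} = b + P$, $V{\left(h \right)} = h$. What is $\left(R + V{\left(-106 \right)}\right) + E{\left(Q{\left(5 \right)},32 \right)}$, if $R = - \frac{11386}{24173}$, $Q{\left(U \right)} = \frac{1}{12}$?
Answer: $- \frac{21578083}{290076} \approx -74.388$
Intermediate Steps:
$Q{\left(U \right)} = \frac{1}{12}$
$E{\left(b,P \right)} = P + b$
$R = - \frac{11386}{24173}$ ($R = \left(-11386\right) \frac{1}{24173} = - \frac{11386}{24173} \approx -0.47102$)
$\left(R + V{\left(-106 \right)}\right) + E{\left(Q{\left(5 \right)},32 \right)} = \left(- \frac{11386}{24173} - 106\right) + \left(32 + \frac{1}{12}\right) = - \frac{2573724}{24173} + \frac{385}{12} = - \frac{21578083}{290076}$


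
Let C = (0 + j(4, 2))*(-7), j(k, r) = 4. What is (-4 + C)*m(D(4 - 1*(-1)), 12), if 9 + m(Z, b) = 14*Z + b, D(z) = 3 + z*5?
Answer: -12640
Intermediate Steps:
D(z) = 3 + 5*z
C = -28 (C = (0 + 4)*(-7) = 4*(-7) = -28)
m(Z, b) = -9 + b + 14*Z (m(Z, b) = -9 + (14*Z + b) = -9 + (b + 14*Z) = -9 + b + 14*Z)
(-4 + C)*m(D(4 - 1*(-1)), 12) = (-4 - 28)*(-9 + 12 + 14*(3 + 5*(4 - 1*(-1)))) = -32*(-9 + 12 + 14*(3 + 5*(4 + 1))) = -32*(-9 + 12 + 14*(3 + 5*5)) = -32*(-9 + 12 + 14*(3 + 25)) = -32*(-9 + 12 + 14*28) = -32*(-9 + 12 + 392) = -32*395 = -12640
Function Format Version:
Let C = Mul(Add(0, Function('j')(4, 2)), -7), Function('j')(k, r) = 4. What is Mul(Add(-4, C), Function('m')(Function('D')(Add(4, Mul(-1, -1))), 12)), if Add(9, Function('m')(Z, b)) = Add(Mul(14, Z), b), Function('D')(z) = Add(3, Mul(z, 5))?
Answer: -12640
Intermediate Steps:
Function('D')(z) = Add(3, Mul(5, z))
C = -28 (C = Mul(Add(0, 4), -7) = Mul(4, -7) = -28)
Function('m')(Z, b) = Add(-9, b, Mul(14, Z)) (Function('m')(Z, b) = Add(-9, Add(Mul(14, Z), b)) = Add(-9, Add(b, Mul(14, Z))) = Add(-9, b, Mul(14, Z)))
Mul(Add(-4, C), Function('m')(Function('D')(Add(4, Mul(-1, -1))), 12)) = Mul(Add(-4, -28), Add(-9, 12, Mul(14, Add(3, Mul(5, Add(4, Mul(-1, -1))))))) = Mul(-32, Add(-9, 12, Mul(14, Add(3, Mul(5, Add(4, 1)))))) = Mul(-32, Add(-9, 12, Mul(14, Add(3, Mul(5, 5))))) = Mul(-32, Add(-9, 12, Mul(14, Add(3, 25)))) = Mul(-32, Add(-9, 12, Mul(14, 28))) = Mul(-32, Add(-9, 12, 392)) = Mul(-32, 395) = -12640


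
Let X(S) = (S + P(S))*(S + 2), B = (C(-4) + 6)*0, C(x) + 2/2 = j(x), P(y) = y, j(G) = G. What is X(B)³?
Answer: 0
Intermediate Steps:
C(x) = -1 + x
B = 0 (B = ((-1 - 4) + 6)*0 = (-5 + 6)*0 = 1*0 = 0)
X(S) = 2*S*(2 + S) (X(S) = (S + S)*(S + 2) = (2*S)*(2 + S) = 2*S*(2 + S))
X(B)³ = (2*0*(2 + 0))³ = (2*0*2)³ = 0³ = 0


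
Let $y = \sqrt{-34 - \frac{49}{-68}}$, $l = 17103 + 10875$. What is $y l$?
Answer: $\frac{13989 i \sqrt{38471}}{17} \approx 1.614 \cdot 10^{5} i$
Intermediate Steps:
$l = 27978$
$y = \frac{i \sqrt{38471}}{34}$ ($y = \sqrt{-34 - - \frac{49}{68}} = \sqrt{-34 + \frac{49}{68}} = \sqrt{- \frac{2263}{68}} = \frac{i \sqrt{38471}}{34} \approx 5.7688 i$)
$y l = \frac{i \sqrt{38471}}{34} \cdot 27978 = \frac{13989 i \sqrt{38471}}{17}$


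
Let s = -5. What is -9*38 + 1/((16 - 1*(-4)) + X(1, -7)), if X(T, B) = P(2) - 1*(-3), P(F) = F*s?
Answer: -4445/13 ≈ -341.92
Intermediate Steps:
P(F) = -5*F (P(F) = F*(-5) = -5*F)
X(T, B) = -7 (X(T, B) = -5*2 - 1*(-3) = -10 + 3 = -7)
-9*38 + 1/((16 - 1*(-4)) + X(1, -7)) = -9*38 + 1/((16 - 1*(-4)) - 7) = -342 + 1/((16 + 4) - 7) = -342 + 1/(20 - 7) = -342 + 1/13 = -4445/13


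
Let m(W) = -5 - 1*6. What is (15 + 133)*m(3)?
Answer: -1628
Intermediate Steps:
m(W) = -11 (m(W) = -5 - 6 = -11)
(15 + 133)*m(3) = (15 + 133)*(-11) = 148*(-11) = -1628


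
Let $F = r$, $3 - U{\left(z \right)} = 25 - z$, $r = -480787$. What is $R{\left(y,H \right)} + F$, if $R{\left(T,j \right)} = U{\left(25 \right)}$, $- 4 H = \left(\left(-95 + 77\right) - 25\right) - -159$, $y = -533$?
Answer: $-480784$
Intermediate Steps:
$H = -29$ ($H = - \frac{\left(\left(-95 + 77\right) - 25\right) - -159}{4} = - \frac{\left(-18 - 25\right) + 159}{4} = - \frac{-43 + 159}{4} = \left(- \frac{1}{4}\right) 116 = -29$)
$U{\left(z \right)} = -22 + z$ ($U{\left(z \right)} = 3 - \left(25 - z\right) = 3 + \left(-25 + z\right) = -22 + z$)
$F = -480787$
$R{\left(T,j \right)} = 3$ ($R{\left(T,j \right)} = -22 + 25 = 3$)
$R{\left(y,H \right)} + F = 3 - 480787 = -480784$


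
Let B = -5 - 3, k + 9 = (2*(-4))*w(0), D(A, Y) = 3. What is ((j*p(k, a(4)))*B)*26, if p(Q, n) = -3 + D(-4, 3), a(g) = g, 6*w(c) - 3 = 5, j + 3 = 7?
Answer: 0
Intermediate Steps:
j = 4 (j = -3 + 7 = 4)
w(c) = 4/3 (w(c) = ½ + (⅙)*5 = ½ + ⅚ = 4/3)
k = -59/3 (k = -9 + (2*(-4))*(4/3) = -9 - 8*4/3 = -9 - 32/3 = -59/3 ≈ -19.667)
B = -8
p(Q, n) = 0 (p(Q, n) = -3 + 3 = 0)
((j*p(k, a(4)))*B)*26 = ((4*0)*(-8))*26 = (0*(-8))*26 = 0*26 = 0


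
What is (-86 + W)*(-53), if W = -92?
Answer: 9434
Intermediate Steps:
(-86 + W)*(-53) = (-86 - 92)*(-53) = -178*(-53) = 9434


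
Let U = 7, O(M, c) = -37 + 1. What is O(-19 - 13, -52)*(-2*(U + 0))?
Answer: 504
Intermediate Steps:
O(M, c) = -36
O(-19 - 13, -52)*(-2*(U + 0)) = -(-72)*(7 + 0) = -(-72)*7 = -36*(-14) = 504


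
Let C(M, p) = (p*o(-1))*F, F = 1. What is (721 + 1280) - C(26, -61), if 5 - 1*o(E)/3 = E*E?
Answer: 2733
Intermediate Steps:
o(E) = 15 - 3*E² (o(E) = 15 - 3*E*E = 15 - 3*E²)
C(M, p) = 12*p (C(M, p) = (p*(15 - 3*(-1)²))*1 = (p*(15 - 3*1))*1 = (p*(15 - 3))*1 = (p*12)*1 = (12*p)*1 = 12*p)
(721 + 1280) - C(26, -61) = (721 + 1280) - 12*(-61) = 2001 - 1*(-732) = 2001 + 732 = 2733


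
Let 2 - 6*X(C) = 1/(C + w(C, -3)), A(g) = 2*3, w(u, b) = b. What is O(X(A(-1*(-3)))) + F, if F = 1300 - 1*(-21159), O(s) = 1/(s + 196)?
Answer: 79347665/3533 ≈ 22459.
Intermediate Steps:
A(g) = 6
X(C) = ⅓ - 1/(6*(-3 + C)) (X(C) = ⅓ - 1/(6*(C - 3)) = ⅓ - 1/(6*(-3 + C)))
O(s) = 1/(196 + s)
F = 22459 (F = 1300 + 21159 = 22459)
O(X(A(-1*(-3)))) + F = 1/(196 + (-7 + 2*6)/(6*(-3 + 6))) + 22459 = 1/(196 + (⅙)*(-7 + 12)/3) + 22459 = 1/(196 + (⅙)*(⅓)*5) + 22459 = 1/(196 + 5/18) + 22459 = 1/(3533/18) + 22459 = 18/3533 + 22459 = 79347665/3533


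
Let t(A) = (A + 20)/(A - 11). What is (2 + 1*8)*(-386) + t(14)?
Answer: -11546/3 ≈ -3848.7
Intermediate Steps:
t(A) = (20 + A)/(-11 + A)
(2 + 1*8)*(-386) + t(14) = (2 + 1*8)*(-386) + (20 + 14)/(-11 + 14) = (2 + 8)*(-386) + 34/3 = 10*(-386) + (1/3)*34 = -3860 + 34/3 = -11546/3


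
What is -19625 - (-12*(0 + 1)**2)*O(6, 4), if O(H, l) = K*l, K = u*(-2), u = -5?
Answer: -19145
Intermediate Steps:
K = 10 (K = -5*(-2) = 10)
O(H, l) = 10*l
-19625 - (-12*(0 + 1)**2)*O(6, 4) = -19625 - (-12*(0 + 1)**2)*10*4 = -19625 - (-12*1**2)*40 = -19625 - (-12*1)*40 = -19625 - (-12)*40 = -19625 - 1*(-480) = -19625 + 480 = -19145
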